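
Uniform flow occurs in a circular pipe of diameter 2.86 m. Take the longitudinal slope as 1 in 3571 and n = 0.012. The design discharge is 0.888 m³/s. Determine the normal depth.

y_n = 0.68 m

Manning's equation rearranged: A R^(2/3) = nQ / (1·√S) = 0.012 × 0.888 / (√0.00028) = 0.6368.
Try y = 0.824 m: A R^(2/3) = 0.93 — over.
Try y = 0.68 m: A R^(2/3) = 0.6368 — matches.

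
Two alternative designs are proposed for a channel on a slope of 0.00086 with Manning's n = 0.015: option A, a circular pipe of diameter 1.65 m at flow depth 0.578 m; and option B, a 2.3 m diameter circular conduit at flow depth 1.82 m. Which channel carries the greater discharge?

channel B

Channel A: For a circular section of diameter D = 1.65 m at depth y = 0.578 m, the central angle is θ = 2 arccos(1 − 2y/D) = 2.533 rad. Then A = (D²/8)(θ − sin θ) = 0.6677 m² and P = Dθ/2 = 2.09 m. Hydraulic radius R = A/P = 0.6677/2.09 = 0.3195 m. Q_A = (1/0.015)·0.6677·0.3195^(2/3)·√0.00086 = 0.6101 m³/s.
Channel B: For a circular section of diameter D = 2.3 m at depth y = 1.82 m, the central angle is θ = 2 arccos(1 − 2y/D) = 4.385 rad. Then A = (D²/8)(θ − sin θ) = 3.526 m² and P = Dθ/2 = 5.043 m. Hydraulic radius R = A/P = 3.526/5.043 = 0.6992 m. Q_B = (1/0.015)·3.526·0.6992^(2/3)·√0.00086 = 5.431 m³/s.
Q_A = 0.6101 m³/s vs Q_B = 5.431 m³/s, so channel B carries more.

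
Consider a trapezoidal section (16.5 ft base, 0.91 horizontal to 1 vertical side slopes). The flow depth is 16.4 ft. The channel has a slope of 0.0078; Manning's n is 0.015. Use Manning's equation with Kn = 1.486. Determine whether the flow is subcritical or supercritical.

supercritical

With bottom width b = 16.5 ft and side slope z = 0.91: A = (b + zy)y = (16.5 + 0.91×16.4)×16.4 = 515.4 ft²; P = b + 2y√(1+z²) = 16.5 + 2×16.4×1.352 = 60.85 ft.
Hydraulic radius R = A/P = 515.4/60.85 = 8.47 ft.
V = (1.486/n) R^(2/3) √S = (1.486/0.015) × 8.47^(2/3) × √0.0078 = 36.35 ft/s. Hydraulic depth D_h = A/T = 515.4/46.35 = 11.12 ft.
Froude number Fr = V/√(g·D_h) = 36.35/√(32.2×11.12) = 1.92, which is greater than 1, so the flow is supercritical.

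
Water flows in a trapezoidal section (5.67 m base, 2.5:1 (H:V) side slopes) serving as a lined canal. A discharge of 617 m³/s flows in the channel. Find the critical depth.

y_c = 5.57 m

At critical depth, Q² T / (g A³) = 1, i.e. A³/T = Q²/g = 617²/9.81 = 38810.
Trying y = 4.85 m: A³/T = 21490 — low.
Trying y = 6.58 m: A³/T = 79940 — high.
Trying y = 5.57 m: A³/T = 38790 — close enough.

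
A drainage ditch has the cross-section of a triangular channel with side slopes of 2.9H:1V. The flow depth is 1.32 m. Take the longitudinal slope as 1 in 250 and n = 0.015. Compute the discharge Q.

Q = 15.6 m³/s

For a triangular section with side slope z = 2.9: A = zy² = 2.9×1.32² = 5.053 m²; P = 2y√(1+z²) = 2×1.32×3.068 = 8.098 m.
Hydraulic radius R = A/P = 5.053/8.098 = 0.6239 m.
Manning's equation: Q = (1/n) A R^(2/3) S^(1/2) = (1/0.015) × 5.053 × 0.6239^(2/3) × 0.004^(1/2) = 15.6 m³/s.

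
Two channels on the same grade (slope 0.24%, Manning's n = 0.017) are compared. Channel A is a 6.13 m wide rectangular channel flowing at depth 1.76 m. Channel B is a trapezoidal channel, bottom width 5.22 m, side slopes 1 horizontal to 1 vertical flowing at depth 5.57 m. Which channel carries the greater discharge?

channel B

Channel A: Flow area A = b·y = 6.13 × 1.76 = 10.79 m². Wetted perimeter P = b + 2y = 6.13 + 2×1.76 = 9.65 m. Hydraulic radius R = A/P = 10.79/9.65 = 1.118 m. Q_A = (1/0.017)·10.79·1.118^(2/3)·√0.0024 = 33.49 m³/s.
Channel B: With bottom width b = 5.22 m and side slope z = 1: A = (b + zy)y = (5.22 + 1×5.57)×5.57 = 60.1 m²; P = b + 2y√(1+z²) = 5.22 + 2×5.57×1.414 = 20.97 m. Hydraulic radius R = A/P = 60.1/20.97 = 2.865 m. Q_B = (1/0.017)·60.1·2.865^(2/3)·√0.0024 = 349.4 m³/s.
Q_A = 33.49 m³/s vs Q_B = 349.4 m³/s, so channel B carries more.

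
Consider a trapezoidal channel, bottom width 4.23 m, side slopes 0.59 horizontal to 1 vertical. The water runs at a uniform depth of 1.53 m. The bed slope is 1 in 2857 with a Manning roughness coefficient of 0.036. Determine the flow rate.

Q = 4.11 m³/s

With bottom width b = 4.23 m and side slope z = 0.59: A = (b + zy)y = (4.23 + 0.59×1.53)×1.53 = 7.853 m²; P = b + 2y√(1+z²) = 4.23 + 2×1.53×1.161 = 7.783 m.
Hydraulic radius R = A/P = 7.853/7.783 = 1.009 m.
Manning's equation: Q = (1/n) A R^(2/3) S^(1/2) = (1/0.036) × 7.853 × 1.009^(2/3) × 0.00035^(1/2) = 4.11 m³/s.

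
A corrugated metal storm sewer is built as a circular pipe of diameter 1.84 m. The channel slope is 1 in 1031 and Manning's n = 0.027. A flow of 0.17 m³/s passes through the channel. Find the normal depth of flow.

Manning's equation rearranged: A R^(2/3) = nQ / (1·√S) = 0.027 × 0.17 / (√0.0009699) = 0.1474.
Try y = 0.31 m: A R^(2/3) = 0.09782 — too small.
Try y = 0.474 m: A R^(2/3) = 0.2303 — too large.
Try y = 0.379 m: A R^(2/3) = 0.1473 — close enough.

y_n = 0.379 m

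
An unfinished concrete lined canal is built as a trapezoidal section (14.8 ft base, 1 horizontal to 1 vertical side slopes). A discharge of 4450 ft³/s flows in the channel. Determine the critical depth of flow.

y_c = 11 ft

At critical depth, Q² T / (g A³) = 1, i.e. A³/T = Q²/g = 4450²/32.2 = 615000.
Try y = 12.7 ft: A³/T = 1060000 — high.
Try y = 9.71 ft: A³/T = 393900 — low.
Try y = 11 ft: A³/T = 621100 — matches.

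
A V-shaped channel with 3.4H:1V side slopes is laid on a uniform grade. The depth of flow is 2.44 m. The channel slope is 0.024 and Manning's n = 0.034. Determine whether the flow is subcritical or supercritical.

For a triangular section with side slope z = 3.4: A = zy² = 3.4×2.44² = 20.24 m²; P = 2y√(1+z²) = 2×2.44×3.544 = 17.29 m.
Hydraulic radius R = A/P = 20.24/17.29 = 1.17 m.
V = (1/n) R^(2/3) √S = (1/0.034) × 1.17^(2/3) × √0.024 = 5.06 m/s. Hydraulic depth D_h = A/T = 20.24/16.59 = 1.22 m.
Froude number Fr = V/√(g·D_h) = 5.06/√(9.81×1.22) = 1.46, which is greater than 1, so the flow is supercritical.

supercritical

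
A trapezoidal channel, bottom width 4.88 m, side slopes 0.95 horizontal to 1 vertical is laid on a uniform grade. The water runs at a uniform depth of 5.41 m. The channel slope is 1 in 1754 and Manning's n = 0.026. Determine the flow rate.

Q = 97.4 m³/s

With bottom width b = 4.88 m and side slope z = 0.95: A = (b + zy)y = (4.88 + 0.95×5.41)×5.41 = 54.21 m²; P = b + 2y√(1+z²) = 4.88 + 2×5.41×1.379 = 19.8 m.
Hydraulic radius R = A/P = 54.21/19.8 = 2.737 m.
Manning's equation: Q = (1/n) A R^(2/3) S^(1/2) = (1/0.026) × 54.21 × 2.737^(2/3) × 0.0005701^(1/2) = 97.4 m³/s.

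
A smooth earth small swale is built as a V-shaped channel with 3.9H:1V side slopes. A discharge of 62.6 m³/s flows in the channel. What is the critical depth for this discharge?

y_c = 2.21 m

At critical depth, Q² T / (g A³) = 1, i.e. A³/T = Q²/g = 62.6²/9.81 = 399.5.
Try y = 1.69 m: A³/T = 104.8 — too small.
Try y = 2.46 m: A³/T = 685.1 — too large.
Try y = 2.21 m: A³/T = 400.9 — ≈ 399.5.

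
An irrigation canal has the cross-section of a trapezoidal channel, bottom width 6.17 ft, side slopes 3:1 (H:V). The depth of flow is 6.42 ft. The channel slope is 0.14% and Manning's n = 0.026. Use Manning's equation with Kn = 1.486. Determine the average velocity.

With bottom width b = 6.17 ft and side slope z = 3: A = (b + zy)y = (6.17 + 3×6.42)×6.42 = 163.3 ft²; P = b + 2y√(1+z²) = 6.17 + 2×6.42×3.162 = 46.77 ft.
Hydraulic radius R = A/P = 163.3/46.77 = 3.49 ft.
From Manning's equation, V = (1.486/n) R^(2/3) S^(1/2) = (1.486/0.026) × 3.49^(2/3) × 0.0014^(1/2) = 4.92 ft/s.

V = 4.92 ft/s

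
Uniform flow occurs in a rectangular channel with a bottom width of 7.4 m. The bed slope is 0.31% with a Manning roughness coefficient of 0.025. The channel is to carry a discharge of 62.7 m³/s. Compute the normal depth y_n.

y_n = 2.79 m

Manning's equation rearranged: A R^(2/3) = nQ / (1·√S) = 0.025 × 62.7 / (√0.0031) = 28.15.
Try y = 3.41 m: A R^(2/3) = 36.99 — high.
Try y = 2.13 m: A R^(2/3) = 19.27 — low.
Try y = 2.79 m: A R^(2/3) = 28.13 — matches.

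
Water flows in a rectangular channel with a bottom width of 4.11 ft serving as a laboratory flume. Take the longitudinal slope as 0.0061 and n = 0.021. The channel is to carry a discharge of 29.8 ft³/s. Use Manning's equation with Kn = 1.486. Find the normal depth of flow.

y_n = 1.46 ft

Manning's equation rearranged: A R^(2/3) = nQ / (1.486·√S) = 0.021 × 29.8 / (1.486 × √0.0061) = 5.392.
Trying y = 1.68 ft: A R^(2/3) = 6.552 — over.
Trying y = 1.15 ft: A R^(2/3) = 3.858 — short.
Trying y = 1.46 ft: A R^(2/3) = 5.4 — matches.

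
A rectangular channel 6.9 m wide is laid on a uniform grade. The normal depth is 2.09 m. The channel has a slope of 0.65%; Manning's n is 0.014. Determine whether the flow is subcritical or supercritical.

Flow area A = b·y = 6.9 × 2.09 = 14.42 m². Wetted perimeter P = b + 2y = 6.9 + 2×2.09 = 11.08 m.
Hydraulic radius R = A/P = 14.42/11.08 = 1.302 m.
V = (1/n) R^(2/3) √S = (1/0.014) × 1.302^(2/3) × √0.0065 = 6.865 m/s. Hydraulic depth D_h = A/T = 14.42/6.9 = 2.09 m.
Froude number Fr = V/√(g·D_h) = 6.865/√(9.81×2.09) = 1.52, which is greater than 1, so the flow is supercritical.

supercritical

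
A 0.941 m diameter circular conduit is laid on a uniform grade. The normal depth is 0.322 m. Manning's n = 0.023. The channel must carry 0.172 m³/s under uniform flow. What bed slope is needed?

For a circular section of diameter D = 0.941 m at depth y = 0.322 m, the central angle is θ = 2 arccos(1 − 2y/D) = 2.499 rad. Then A = (D²/8)(θ − sin θ) = 0.2103 m² and P = Dθ/2 = 1.176 m.
Hydraulic radius R = A/P = 0.2103/1.176 = 0.1789 m.
From Manning's equation, S = [nQ / (1 A R^(2/3))]² = [0.023 × 0.172 / (1 × 0.2103 × 0.1789^(2/3))]² = 0.00351.

S = 0.00351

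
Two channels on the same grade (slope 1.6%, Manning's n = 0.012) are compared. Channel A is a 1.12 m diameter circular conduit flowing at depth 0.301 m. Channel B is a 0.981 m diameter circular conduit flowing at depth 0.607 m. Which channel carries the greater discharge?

Channel A: For a circular section of diameter D = 1.12 m at depth y = 0.301 m, the central angle is θ = 2 arccos(1 − 2y/D) = 2.18 rad. Then A = (D²/8)(θ − sin θ) = 0.2132 m² and P = Dθ/2 = 1.221 m. Hydraulic radius R = A/P = 0.2132/1.221 = 0.1747 m. Q_A = (1/0.012)·0.2132·0.1747^(2/3)·√0.016 = 0.7023 m³/s.
Channel B: For a circular section of diameter D = 0.981 m at depth y = 0.607 m, the central angle is θ = 2 arccos(1 − 2y/D) = 3.621 rad. Then A = (D²/8)(θ − sin θ) = 0.4911 m² and P = Dθ/2 = 1.776 m. Hydraulic radius R = A/P = 0.4911/1.776 = 0.2765 m. Q_B = (1/0.012)·0.4911·0.2765^(2/3)·√0.016 = 2.197 m³/s.
Q_A = 0.7023 m³/s vs Q_B = 2.197 m³/s, so channel B carries more.

channel B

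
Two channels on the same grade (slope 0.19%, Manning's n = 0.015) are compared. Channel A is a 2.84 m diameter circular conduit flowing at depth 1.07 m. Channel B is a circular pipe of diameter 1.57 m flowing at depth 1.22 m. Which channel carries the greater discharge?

channel A

Channel A: For a circular section of diameter D = 2.84 m at depth y = 1.07 m, the central angle is θ = 2 arccos(1 − 2y/D) = 2.644 rad. Then A = (D²/8)(θ − sin θ) = 2.184 m² and P = Dθ/2 = 3.754 m. Hydraulic radius R = A/P = 2.184/3.754 = 0.5817 m. Q_A = (1/0.015)·2.184·0.5817^(2/3)·√0.0019 = 4.421 m³/s.
Channel B: For a circular section of diameter D = 1.57 m at depth y = 1.22 m, the central angle is θ = 2 arccos(1 − 2y/D) = 4.316 rad. Then A = (D²/8)(θ − sin θ) = 1.614 m² and P = Dθ/2 = 3.388 m. Hydraulic radius R = A/P = 1.614/3.388 = 0.4764 m. Q_B = (1/0.015)·1.614·0.4764^(2/3)·√0.0019 = 2.861 m³/s.
Q_A = 4.421 m³/s vs Q_B = 2.861 m³/s, so channel A carries more.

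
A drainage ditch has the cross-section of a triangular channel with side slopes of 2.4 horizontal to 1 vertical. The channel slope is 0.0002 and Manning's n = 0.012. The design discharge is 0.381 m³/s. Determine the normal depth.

y_n = 0.572 m

Manning's equation rearranged: A R^(2/3) = nQ / (1·√S) = 0.012 × 0.381 / (√0.0002) = 0.3233.
Trying y = 0.698 m: A R^(2/3) = 0.5495 — too large.
Trying y = 0.572 m: A R^(2/3) = 0.3232 — close enough.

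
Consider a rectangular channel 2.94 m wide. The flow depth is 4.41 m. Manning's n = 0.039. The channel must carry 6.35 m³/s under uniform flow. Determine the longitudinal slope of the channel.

S = 0.00032

Flow area A = b·y = 2.94 × 4.41 = 12.97 m². Wetted perimeter P = b + 2y = 2.94 + 2×4.41 = 11.76 m.
Hydraulic radius R = A/P = 12.97/11.76 = 1.103 m.
From Manning's equation, S = [nQ / (1 A R^(2/3))]² = [0.039 × 6.35 / (1 × 12.97 × 1.103^(2/3))]² = 0.00032.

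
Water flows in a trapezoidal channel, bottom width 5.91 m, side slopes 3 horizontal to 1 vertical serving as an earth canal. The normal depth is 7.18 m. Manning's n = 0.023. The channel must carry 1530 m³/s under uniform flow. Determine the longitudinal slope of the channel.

S = 0.0053

With bottom width b = 5.91 m and side slope z = 3: A = (b + zy)y = (5.91 + 3×7.18)×7.18 = 197.1 m²; P = b + 2y√(1+z²) = 5.91 + 2×7.18×3.162 = 51.32 m.
Hydraulic radius R = A/P = 197.1/51.32 = 3.84 m.
From Manning's equation, S = [nQ / (1 A R^(2/3))]² = [0.023 × 1530 / (1 × 197.1 × 3.84^(2/3))]² = 0.0053.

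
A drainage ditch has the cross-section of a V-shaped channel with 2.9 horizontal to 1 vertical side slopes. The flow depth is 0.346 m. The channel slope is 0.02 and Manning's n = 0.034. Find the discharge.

Q = 0.432 m³/s

For a triangular section with side slope z = 2.9: A = zy² = 2.9×0.346² = 0.3472 m²; P = 2y√(1+z²) = 2×0.346×3.068 = 2.123 m.
Hydraulic radius R = A/P = 0.3472/2.123 = 0.1635 m.
Manning's equation: Q = (1/n) A R^(2/3) S^(1/2) = (1/0.034) × 0.3472 × 0.1635^(2/3) × 0.02^(1/2) = 0.432 m³/s.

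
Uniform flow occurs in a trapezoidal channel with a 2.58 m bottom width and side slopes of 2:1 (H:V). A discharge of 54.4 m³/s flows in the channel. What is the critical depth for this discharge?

At critical depth, Q² T / (g A³) = 1, i.e. A³/T = Q²/g = 54.4²/9.81 = 301.7.
At y = 1.52 m: A³/T = 71.98 — short.
At y = 2.17 m: A³/T = 300.7 — matches.

y_c = 2.17 m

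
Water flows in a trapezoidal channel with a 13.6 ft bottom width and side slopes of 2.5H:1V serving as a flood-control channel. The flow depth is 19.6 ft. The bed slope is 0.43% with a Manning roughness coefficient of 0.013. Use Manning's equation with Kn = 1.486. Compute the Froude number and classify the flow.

With bottom width b = 13.6 ft and side slope z = 2.5: A = (b + zy)y = (13.6 + 2.5×19.6)×19.6 = 1227 ft²; P = b + 2y√(1+z²) = 13.6 + 2×19.6×2.693 = 119.1 ft.
Hydraulic radius R = A/P = 1227/119.1 = 10.3 ft.
V = (1.486/n) R^(2/3) √S = (1.486/0.013) × 10.3^(2/3) × √0.0043 = 35.48 ft/s. Hydraulic depth D_h = A/T = 1227/111.6 = 10.99 ft.
Froude number Fr = V/√(g·D_h) = 35.48/√(32.2×10.99) = 1.89, which is greater than 1, so the flow is supercritical.

supercritical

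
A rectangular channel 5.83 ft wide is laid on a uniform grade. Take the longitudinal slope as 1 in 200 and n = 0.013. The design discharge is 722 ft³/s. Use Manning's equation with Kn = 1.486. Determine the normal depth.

y_n = 9.05 ft

Manning's equation rearranged: A R^(2/3) = nQ / (1.486·√S) = 0.013 × 722 / (1.486 × √0.005) = 89.33.
Try y = 7.6 ft: A R^(2/3) = 72.82 — short.
Try y = 11.3 ft: A R^(2/3) = 115.4 — over.
Try y = 9.05 ft: A R^(2/3) = 89.38 — ≈ 89.33.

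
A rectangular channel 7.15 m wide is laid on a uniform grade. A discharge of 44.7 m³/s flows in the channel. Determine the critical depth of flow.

y_c = 1.59 m

For a rectangular channel, critical depth y_c = (q²/g)^(1/3) where q = Q/b = 44.7/7.15 = 6.252 m²/s.
So y_c = (6.252²/9.81)^(1/3) = 1.59 m.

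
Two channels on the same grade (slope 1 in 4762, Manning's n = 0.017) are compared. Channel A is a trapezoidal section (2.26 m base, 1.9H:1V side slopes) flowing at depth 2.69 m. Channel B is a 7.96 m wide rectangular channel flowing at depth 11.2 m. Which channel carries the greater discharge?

channel B

Channel A: With bottom width b = 2.26 m and side slope z = 1.9: A = (b + zy)y = (2.26 + 1.9×2.69)×2.69 = 19.83 m²; P = b + 2y√(1+z²) = 2.26 + 2×2.69×2.147 = 13.81 m. Hydraulic radius R = A/P = 19.83/13.81 = 1.436 m. Q_A = (1/0.017)·19.83·1.436^(2/3)·√0.00021 = 21.51 m³/s.
Channel B: Flow area A = b·y = 7.96 × 11.2 = 89.15 m². Wetted perimeter P = b + 2y = 7.96 + 2×11.2 = 30.36 m. Hydraulic radius R = A/P = 89.15/30.36 = 2.936 m. Q_B = (1/0.017)·89.15·2.936^(2/3)·√0.00021 = 155.8 m³/s.
Q_A = 21.51 m³/s vs Q_B = 155.8 m³/s, so channel B carries more.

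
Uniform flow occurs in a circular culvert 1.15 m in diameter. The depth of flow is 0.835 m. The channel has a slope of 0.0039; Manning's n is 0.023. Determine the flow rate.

Q = 1.08 m³/s

For a circular section of diameter D = 1.15 m at depth y = 0.835 m, the central angle is θ = 2 arccos(1 − 2y/D) = 4.08 rad. Then A = (D²/8)(θ − sin θ) = 0.8078 m² and P = Dθ/2 = 2.346 m.
Hydraulic radius R = A/P = 0.8078/2.346 = 0.3443 m.
Manning's equation: Q = (1/n) A R^(2/3) S^(1/2) = (1/0.023) × 0.8078 × 0.3443^(2/3) × 0.0039^(1/2) = 1.08 m³/s.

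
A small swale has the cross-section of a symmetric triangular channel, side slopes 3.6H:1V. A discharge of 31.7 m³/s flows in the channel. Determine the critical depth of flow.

y_c = 1.74 m

At critical depth, Q² T / (g A³) = 1, i.e. A³/T = Q²/g = 31.7²/9.81 = 102.4.
At y = 1.44 m: A³/T = 40.12 — low.
At y = 1.93 m: A³/T = 173.5 — high.
At y = 1.74 m: A³/T = 103.4 — matches.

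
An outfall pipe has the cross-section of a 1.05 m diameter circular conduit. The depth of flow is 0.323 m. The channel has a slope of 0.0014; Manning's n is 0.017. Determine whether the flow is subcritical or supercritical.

For a circular section of diameter D = 1.05 m at depth y = 0.323 m, the central angle is θ = 2 arccos(1 − 2y/D) = 2.352 rad. Then A = (D²/8)(θ − sin θ) = 0.2262 m² and P = Dθ/2 = 1.235 m.
Hydraulic radius R = A/P = 0.2262/1.235 = 0.1832 m.
V = (1/n) R^(2/3) √S = (1/0.017) × 0.1832^(2/3) × √0.0014 = 0.71 m/s. Hydraulic depth D_h = A/T = 0.2262/0.9692 = 0.2334 m.
Froude number Fr = V/√(g·D_h) = 0.71/√(9.81×0.2334) = 0.469, which is less than 1, so the flow is subcritical.

subcritical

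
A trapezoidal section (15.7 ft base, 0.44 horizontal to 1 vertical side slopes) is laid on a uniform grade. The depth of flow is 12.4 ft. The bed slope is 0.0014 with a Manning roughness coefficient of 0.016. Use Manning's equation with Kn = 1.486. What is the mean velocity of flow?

V = 11.6 ft/s

With bottom width b = 15.7 ft and side slope z = 0.44: A = (b + zy)y = (15.7 + 0.44×12.4)×12.4 = 262.3 ft²; P = b + 2y√(1+z²) = 15.7 + 2×12.4×1.093 = 42.79 ft.
Hydraulic radius R = A/P = 262.3/42.79 = 6.13 ft.
From Manning's equation, V = (1.486/n) R^(2/3) S^(1/2) = (1.486/0.016) × 6.13^(2/3) × 0.0014^(1/2) = 11.6 ft/s.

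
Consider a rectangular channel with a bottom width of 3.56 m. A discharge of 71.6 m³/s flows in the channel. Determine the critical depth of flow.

y_c = 3.45 m

For a rectangular channel, critical depth y_c = (q²/g)^(1/3) where q = Q/b = 71.6/3.56 = 20.11 m²/s.
So y_c = (20.11²/9.81)^(1/3) = 3.45 m.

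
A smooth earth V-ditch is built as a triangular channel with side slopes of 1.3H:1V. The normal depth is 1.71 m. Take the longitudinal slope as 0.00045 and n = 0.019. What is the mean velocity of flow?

V = 0.861 m/s

For a triangular section with side slope z = 1.3: A = zy² = 1.3×1.71² = 3.801 m²; P = 2y√(1+z²) = 2×1.71×1.64 = 5.609 m.
Hydraulic radius R = A/P = 3.801/5.609 = 0.6777 m.
From Manning's equation, V = (1/n) R^(2/3) S^(1/2) = (1/0.019) × 0.6777^(2/3) × 0.00045^(1/2) = 0.861 m/s.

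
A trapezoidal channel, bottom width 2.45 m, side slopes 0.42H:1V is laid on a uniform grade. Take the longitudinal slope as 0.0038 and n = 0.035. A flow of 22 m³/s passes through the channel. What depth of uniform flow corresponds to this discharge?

Manning's equation rearranged: A R^(2/3) = nQ / (1·√S) = 0.035 × 22 / (√0.0038) = 12.49.
At y = 3.21 m: A R^(2/3) = 14.49 — high.
At y = 2.38 m: A R^(2/3) = 8.634 — low.
At y = 2.95 m: A R^(2/3) = 12.49 — ≈ 12.49.

y_n = 2.95 m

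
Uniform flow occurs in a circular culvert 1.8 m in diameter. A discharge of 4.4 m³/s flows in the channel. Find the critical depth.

y_c = 1.04 m

At critical depth, Q² T / (g A³) = 1, i.e. A³/T = Q²/g = 4.4²/9.81 = 1.973.
Trying y = 1.16 m: A³/T = 3.024 — too large.
Trying y = 0.798 m: A³/T = 0.7224 — too small.
Trying y = 1.04 m: A³/T = 1.988 — close enough.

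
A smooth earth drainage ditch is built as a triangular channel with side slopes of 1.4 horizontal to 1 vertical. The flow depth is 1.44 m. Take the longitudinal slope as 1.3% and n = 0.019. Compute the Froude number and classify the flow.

For a triangular section with side slope z = 1.4: A = zy² = 1.4×1.44² = 2.903 m²; P = 2y√(1+z²) = 2×1.44×1.72 = 4.955 m.
Hydraulic radius R = A/P = 2.903/4.955 = 0.5859 m.
V = (1/n) R^(2/3) √S = (1/0.019) × 0.5859^(2/3) × √0.013 = 4.202 m/s. Hydraulic depth D_h = A/T = 2.903/4.032 = 0.72 m.
Froude number Fr = V/√(g·D_h) = 4.202/√(9.81×0.72) = 1.58, which is greater than 1, so the flow is supercritical.

supercritical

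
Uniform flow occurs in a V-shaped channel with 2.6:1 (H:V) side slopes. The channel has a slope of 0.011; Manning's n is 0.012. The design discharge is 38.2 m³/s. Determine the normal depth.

Manning's equation rearranged: A R^(2/3) = nQ / (1·√S) = 0.012 × 38.2 / (√0.011) = 4.371.
Try y = 1.67 m: A R^(2/3) = 6.141 — too large.
Try y = 1.04 m: A R^(2/3) = 1.737 — too small.
Try y = 1.47 m: A R^(2/3) = 4.37 — ≈ 4.371.

y_n = 1.47 m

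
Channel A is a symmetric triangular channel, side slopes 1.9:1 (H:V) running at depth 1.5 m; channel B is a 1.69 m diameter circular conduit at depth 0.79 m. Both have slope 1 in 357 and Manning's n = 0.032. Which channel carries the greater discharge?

channel A

Channel A: For a triangular section with side slope z = 1.9: A = zy² = 1.9×1.5² = 4.275 m²; P = 2y√(1+z²) = 2×1.5×2.147 = 6.441 m. Hydraulic radius R = A/P = 4.275/6.441 = 0.6637 m. Q_A = (1/0.032)·4.275·0.6637^(2/3)·√0.002801 = 5.38 m³/s.
Channel B: For a circular section of diameter D = 1.69 m at depth y = 0.79 m, the central angle is θ = 2 arccos(1 − 2y/D) = 3.011 rad. Then A = (D²/8)(θ − sin θ) = 1.029 m² and P = Dθ/2 = 2.545 m. Hydraulic radius R = A/P = 1.029/2.545 = 0.4043 m. Q_B = (1/0.032)·1.029·0.4043^(2/3)·√0.002801 = 0.9302 m³/s.
Q_A = 5.38 m³/s vs Q_B = 0.9302 m³/s, so channel A carries more.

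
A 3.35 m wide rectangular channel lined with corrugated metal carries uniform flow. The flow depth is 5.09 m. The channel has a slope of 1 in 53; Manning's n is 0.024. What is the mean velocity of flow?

Flow area A = b·y = 3.35 × 5.09 = 17.05 m². Wetted perimeter P = b + 2y = 3.35 + 2×5.09 = 13.53 m.
Hydraulic radius R = A/P = 17.05/13.53 = 1.26 m.
From Manning's equation, V = (1/n) R^(2/3) S^(1/2) = (1/0.024) × 1.26^(2/3) × 0.01887^(1/2) = 6.68 m/s.

V = 6.68 m/s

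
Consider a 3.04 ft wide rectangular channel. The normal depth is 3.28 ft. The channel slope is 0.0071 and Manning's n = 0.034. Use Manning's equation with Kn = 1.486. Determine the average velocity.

V = 3.78 ft/s

Flow area A = b·y = 3.04 × 3.28 = 9.971 ft². Wetted perimeter P = b + 2y = 3.04 + 2×3.28 = 9.6 ft.
Hydraulic radius R = A/P = 9.971/9.6 = 1.039 ft.
From Manning's equation, V = (1.486/n) R^(2/3) S^(1/2) = (1.486/0.034) × 1.039^(2/3) × 0.0071^(1/2) = 3.78 ft/s.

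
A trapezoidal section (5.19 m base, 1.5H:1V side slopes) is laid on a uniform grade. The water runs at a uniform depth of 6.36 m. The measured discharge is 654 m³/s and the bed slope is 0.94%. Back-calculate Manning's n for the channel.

n = 0.031

With bottom width b = 5.19 m and side slope z = 1.5: A = (b + zy)y = (5.19 + 1.5×6.36)×6.36 = 93.68 m²; P = b + 2y√(1+z²) = 5.19 + 2×6.36×1.803 = 28.12 m.
Hydraulic radius R = A/P = 93.68/28.12 = 3.331 m.
Rearranging Manning's equation: n = (1/Q) A R^(2/3) S^(1/2) = (1/654) × 93.68 × 3.331^(2/3) × √0.0094 = 0.031.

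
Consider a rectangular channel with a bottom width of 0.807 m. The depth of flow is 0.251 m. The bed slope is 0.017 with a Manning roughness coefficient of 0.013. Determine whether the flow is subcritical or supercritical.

Flow area A = b·y = 0.807 × 0.251 = 0.2026 m². Wetted perimeter P = b + 2y = 0.807 + 2×0.251 = 1.309 m.
Hydraulic radius R = A/P = 0.2026/1.309 = 0.1547 m.
V = (1/n) R^(2/3) √S = (1/0.013) × 0.1547^(2/3) × √0.017 = 2.891 m/s. Hydraulic depth D_h = A/T = 0.2026/0.807 = 0.251 m.
Froude number Fr = V/√(g·D_h) = 2.891/√(9.81×0.251) = 1.84, which is greater than 1, so the flow is supercritical.

supercritical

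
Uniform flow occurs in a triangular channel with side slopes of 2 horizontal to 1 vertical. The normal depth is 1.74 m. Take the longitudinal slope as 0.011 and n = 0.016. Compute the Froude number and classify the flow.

supercritical

For a triangular section with side slope z = 2: A = zy² = 2×1.74² = 6.055 m²; P = 2y√(1+z²) = 2×1.74×2.236 = 7.782 m.
Hydraulic radius R = A/P = 6.055/7.782 = 0.7782 m.
V = (1/n) R^(2/3) √S = (1/0.016) × 0.7782^(2/3) × √0.011 = 5.546 m/s. Hydraulic depth D_h = A/T = 6.055/6.96 = 0.87 m.
Froude number Fr = V/√(g·D_h) = 5.546/√(9.81×0.87) = 1.9, which is greater than 1, so the flow is supercritical.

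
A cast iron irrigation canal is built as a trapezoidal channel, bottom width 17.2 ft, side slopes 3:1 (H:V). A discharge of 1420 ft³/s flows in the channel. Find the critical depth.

At critical depth, Q² T / (g A³) = 1, i.e. A³/T = Q²/g = 1420²/32.2 = 62620.
At y = 5.45 ft: A³/T = 122500 — over.
At y = 3.33 ft: A³/T = 19960 — short.
At y = 4.56 ft: A³/T = 62660 — ≈ 62620.

y_c = 4.56 ft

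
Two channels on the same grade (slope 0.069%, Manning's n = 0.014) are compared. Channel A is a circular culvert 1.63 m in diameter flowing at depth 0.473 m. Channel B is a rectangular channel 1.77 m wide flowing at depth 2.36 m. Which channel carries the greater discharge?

Channel A: For a circular section of diameter D = 1.63 m at depth y = 0.473 m, the central angle is θ = 2 arccos(1 − 2y/D) = 2.276 rad. Then A = (D²/8)(θ − sin θ) = 0.5027 m² and P = Dθ/2 = 1.855 m. Hydraulic radius R = A/P = 0.5027/1.855 = 0.2711 m. Q_A = (1/0.014)·0.5027·0.2711^(2/3)·√0.00069 = 0.3951 m³/s.
Channel B: Flow area A = b·y = 1.77 × 2.36 = 4.177 m². Wetted perimeter P = b + 2y = 1.77 + 2×2.36 = 6.49 m. Hydraulic radius R = A/P = 4.177/6.49 = 0.6436 m. Q_B = (1/0.014)·4.177·0.6436^(2/3)·√0.00069 = 5.843 m³/s.
Q_A = 0.3951 m³/s vs Q_B = 5.843 m³/s, so channel B carries more.

channel B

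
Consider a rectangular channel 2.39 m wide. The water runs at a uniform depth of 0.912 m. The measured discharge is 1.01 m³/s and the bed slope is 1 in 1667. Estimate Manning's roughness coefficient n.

n = 0.0341

Flow area A = b·y = 2.39 × 0.912 = 2.18 m². Wetted perimeter P = b + 2y = 2.39 + 2×0.912 = 4.214 m.
Hydraulic radius R = A/P = 2.18/4.214 = 0.5172 m.
Rearranging Manning's equation: n = (1/Q) A R^(2/3) S^(1/2) = (1/1.01) × 2.18 × 0.5172^(2/3) × √0.0005999 = 0.0341.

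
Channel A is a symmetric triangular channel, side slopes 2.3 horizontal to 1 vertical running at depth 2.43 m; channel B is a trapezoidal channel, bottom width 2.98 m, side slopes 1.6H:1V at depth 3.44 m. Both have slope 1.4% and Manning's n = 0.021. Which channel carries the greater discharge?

channel B

Channel A: For a triangular section with side slope z = 2.3: A = zy² = 2.3×2.43² = 13.58 m²; P = 2y√(1+z²) = 2×2.43×2.508 = 12.19 m. Hydraulic radius R = A/P = 13.58/12.19 = 1.114 m. Q_A = (1/0.021)·13.58·1.114^(2/3)·√0.014 = 82.24 m³/s.
Channel B: With bottom width b = 2.98 m and side slope z = 1.6: A = (b + zy)y = (2.98 + 1.6×3.44)×3.44 = 29.18 m²; P = b + 2y√(1+z²) = 2.98 + 2×3.44×1.887 = 15.96 m. Hydraulic radius R = A/P = 29.18/15.96 = 1.828 m. Q_B = (1/0.021)·29.18·1.828^(2/3)·√0.014 = 245.9 m³/s.
Q_A = 82.24 m³/s vs Q_B = 245.9 m³/s, so channel B carries more.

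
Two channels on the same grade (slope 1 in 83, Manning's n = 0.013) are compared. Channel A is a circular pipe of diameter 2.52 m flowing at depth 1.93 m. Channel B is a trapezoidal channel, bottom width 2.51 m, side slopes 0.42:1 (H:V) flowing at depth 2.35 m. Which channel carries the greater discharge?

Channel A: For a circular section of diameter D = 2.52 m at depth y = 1.93 m, the central angle is θ = 2 arccos(1 − 2y/D) = 4.263 rad. Then A = (D²/8)(θ − sin θ) = 4.099 m² and P = Dθ/2 = 5.371 m. Hydraulic radius R = A/P = 4.099/5.371 = 0.7631 m. Q_A = (1/0.013)·4.099·0.7631^(2/3)·√0.01205 = 28.9 m³/s.
Channel B: With bottom width b = 2.51 m and side slope z = 0.42: A = (b + zy)y = (2.51 + 0.42×2.35)×2.35 = 8.218 m²; P = b + 2y√(1+z²) = 2.51 + 2×2.35×1.085 = 7.608 m. Hydraulic radius R = A/P = 8.218/7.608 = 1.08 m. Q_B = (1/0.013)·8.218·1.08^(2/3)·√0.01205 = 73.05 m³/s.
Q_A = 28.9 m³/s vs Q_B = 73.05 m³/s, so channel B carries more.

channel B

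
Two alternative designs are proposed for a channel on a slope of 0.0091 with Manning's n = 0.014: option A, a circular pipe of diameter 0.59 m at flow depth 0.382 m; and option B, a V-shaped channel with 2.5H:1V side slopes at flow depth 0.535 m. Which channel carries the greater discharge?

channel B

Channel A: For a circular section of diameter D = 0.59 m at depth y = 0.382 m, the central angle is θ = 2 arccos(1 − 2y/D) = 3.74 rad. Then A = (D²/8)(θ − sin θ) = 0.1873 m² and P = Dθ/2 = 1.103 m. Hydraulic radius R = A/P = 0.1873/1.103 = 0.1697 m. Q_A = (1/0.014)·0.1873·0.1697^(2/3)·√0.0091 = 0.3912 m³/s.
Channel B: For a triangular section with side slope z = 2.5: A = zy² = 2.5×0.535² = 0.7156 m²; P = 2y√(1+z²) = 2×0.535×2.693 = 2.881 m. Hydraulic radius R = A/P = 0.7156/2.881 = 0.2484 m. Q_B = (1/0.014)·0.7156·0.2484^(2/3)·√0.0091 = 1.927 m³/s.
Q_A = 0.3912 m³/s vs Q_B = 1.927 m³/s, so channel B carries more.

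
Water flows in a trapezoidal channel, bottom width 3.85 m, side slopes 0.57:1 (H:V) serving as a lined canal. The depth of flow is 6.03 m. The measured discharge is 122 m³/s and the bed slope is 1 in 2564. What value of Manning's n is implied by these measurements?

With bottom width b = 3.85 m and side slope z = 0.57: A = (b + zy)y = (3.85 + 0.57×6.03)×6.03 = 43.94 m²; P = b + 2y√(1+z²) = 3.85 + 2×6.03×1.151 = 17.73 m.
Hydraulic radius R = A/P = 43.94/17.73 = 2.478 m.
Rearranging Manning's equation: n = (1/Q) A R^(2/3) S^(1/2) = (1/122) × 43.94 × 2.478^(2/3) × √0.00039 = 0.013.

n = 0.013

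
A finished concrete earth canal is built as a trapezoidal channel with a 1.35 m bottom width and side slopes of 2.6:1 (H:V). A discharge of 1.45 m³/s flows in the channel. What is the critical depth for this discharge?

y_c = 0.382 m

At critical depth, Q² T / (g A³) = 1, i.e. A³/T = Q²/g = 1.45²/9.81 = 0.2143.
At y = 0.335 m: A³/T = 0.1332 — too small.
At y = 0.438 m: A³/T = 0.3571 — too large.
At y = 0.382 m: A³/T = 0.215 — close enough.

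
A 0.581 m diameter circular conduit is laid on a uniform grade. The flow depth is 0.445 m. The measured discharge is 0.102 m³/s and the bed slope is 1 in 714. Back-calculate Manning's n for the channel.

For a circular section of diameter D = 0.581 m at depth y = 0.445 m, the central angle is θ = 2 arccos(1 − 2y/D) = 4.263 rad. Then A = (D²/8)(θ − sin θ) = 0.2179 m² and P = Dθ/2 = 1.238 m.
Hydraulic radius R = A/P = 0.2179/1.238 = 0.1759 m.
Rearranging Manning's equation: n = (1/Q) A R^(2/3) S^(1/2) = (1/0.102) × 0.2179 × 0.1759^(2/3) × √0.001401 = 0.0251.

n = 0.0251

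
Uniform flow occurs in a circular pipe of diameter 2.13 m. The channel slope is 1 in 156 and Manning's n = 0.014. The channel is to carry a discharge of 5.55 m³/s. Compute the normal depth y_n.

y_n = 0.956 m

Manning's equation rearranged: A R^(2/3) = nQ / (1·√S) = 0.014 × 5.55 / (√0.00641) = 0.9705.
At y = 0.677 m: A R^(2/3) = 0.5124 — low.
At y = 0.956 m: A R^(2/3) = 0.9706 — ≈ 0.9705.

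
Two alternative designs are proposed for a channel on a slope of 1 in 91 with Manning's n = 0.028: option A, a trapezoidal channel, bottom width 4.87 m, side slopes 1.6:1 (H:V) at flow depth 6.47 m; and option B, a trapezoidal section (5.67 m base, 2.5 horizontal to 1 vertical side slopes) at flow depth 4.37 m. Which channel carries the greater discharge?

channel A

Channel A: With bottom width b = 4.87 m and side slope z = 1.6: A = (b + zy)y = (4.87 + 1.6×6.47)×6.47 = 98.49 m²; P = b + 2y√(1+z²) = 4.87 + 2×6.47×1.887 = 29.29 m. Hydraulic radius R = A/P = 98.49/29.29 = 3.363 m. Q_A = (1/0.028)·98.49·3.363^(2/3)·√0.01099 = 827.7 m³/s.
Channel B: With bottom width b = 5.67 m and side slope z = 2.5: A = (b + zy)y = (5.67 + 2.5×4.37)×4.37 = 72.52 m²; P = b + 2y√(1+z²) = 5.67 + 2×4.37×2.693 = 29.2 m. Hydraulic radius R = A/P = 72.52/29.2 = 2.483 m. Q_B = (1/0.028)·72.52·2.483^(2/3)·√0.01099 = 497.9 m³/s.
Q_A = 827.7 m³/s vs Q_B = 497.9 m³/s, so channel A carries more.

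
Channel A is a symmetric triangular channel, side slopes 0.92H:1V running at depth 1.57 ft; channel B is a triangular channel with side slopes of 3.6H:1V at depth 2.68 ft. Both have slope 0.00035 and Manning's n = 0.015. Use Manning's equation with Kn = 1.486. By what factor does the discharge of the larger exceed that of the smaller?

20.6

Channel A: For a triangular section with side slope z = 0.92: A = zy² = 0.92×1.57² = 2.268 ft²; P = 2y√(1+z²) = 2×1.57×1.359 = 4.267 ft. Hydraulic radius R = A/P = 2.268/4.267 = 0.5315 ft. Q_A = (1.486/0.015)·2.268·0.5315^(2/3)·√0.00035 = 2.758 ft³/s.
Channel B: For a triangular section with side slope z = 3.6: A = zy² = 3.6×2.68² = 25.86 ft²; P = 2y√(1+z²) = 2×2.68×3.736 = 20.03 ft. Hydraulic radius R = A/P = 25.86/20.03 = 1.291 ft. Q_B = (1.486/0.015)·25.86·1.291^(2/3)·√0.00035 = 56.82 ft³/s.
The larger discharge is 56.82 ft³/s and the smaller is 2.758 ft³/s; the ratio is 20.6.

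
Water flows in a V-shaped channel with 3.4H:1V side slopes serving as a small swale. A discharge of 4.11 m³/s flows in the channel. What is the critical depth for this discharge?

At critical depth, Q² T / (g A³) = 1, i.e. A³/T = Q²/g = 4.11²/9.81 = 1.722.
Trying y = 0.951 m: A³/T = 4.496 — too large.
Trying y = 0.585 m: A³/T = 0.396 — too small.
Trying y = 0.785 m: A³/T = 1.723 — close enough.

y_c = 0.785 m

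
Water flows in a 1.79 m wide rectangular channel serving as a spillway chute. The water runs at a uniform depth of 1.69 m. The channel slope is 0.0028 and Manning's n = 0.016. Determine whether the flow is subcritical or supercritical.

subcritical

Flow area A = b·y = 1.79 × 1.69 = 3.025 m². Wetted perimeter P = b + 2y = 1.79 + 2×1.69 = 5.17 m.
Hydraulic radius R = A/P = 3.025/5.17 = 0.5851 m.
V = (1/n) R^(2/3) √S = (1/0.016) × 0.5851^(2/3) × √0.0028 = 2.314 m/s. Hydraulic depth D_h = A/T = 3.025/1.79 = 1.69 m.
Froude number Fr = V/√(g·D_h) = 2.314/√(9.81×1.69) = 0.568, which is less than 1, so the flow is subcritical.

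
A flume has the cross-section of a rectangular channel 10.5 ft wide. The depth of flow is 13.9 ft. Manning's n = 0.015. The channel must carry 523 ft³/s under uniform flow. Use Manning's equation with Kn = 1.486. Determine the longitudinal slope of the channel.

Flow area A = b·y = 10.5 × 13.9 = 146 ft². Wetted perimeter P = b + 2y = 10.5 + 2×13.9 = 38.3 ft.
Hydraulic radius R = A/P = 146/38.3 = 3.811 ft.
From Manning's equation, S = [nQ / (1.486 A R^(2/3))]² = [0.015 × 523 / (1.486 × 146 × 3.811^(2/3))]² = 0.00022.

S = 0.00022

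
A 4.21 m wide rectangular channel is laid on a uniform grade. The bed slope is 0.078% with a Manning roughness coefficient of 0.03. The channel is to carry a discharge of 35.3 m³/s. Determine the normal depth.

y_n = 6.6 m

Manning's equation rearranged: A R^(2/3) = nQ / (1·√S) = 0.03 × 35.3 / (√0.00078) = 37.92.
Try y = 5.65 m: A R^(2/3) = 31.63 — too small.
Try y = 8.36 m: A R^(2/3) = 49.77 — too large.
Try y = 6.6 m: A R^(2/3) = 37.95 — matches.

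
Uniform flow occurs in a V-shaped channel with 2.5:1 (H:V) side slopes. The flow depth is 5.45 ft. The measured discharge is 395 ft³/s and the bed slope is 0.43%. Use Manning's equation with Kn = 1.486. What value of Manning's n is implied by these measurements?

For a triangular section with side slope z = 2.5: A = zy² = 2.5×5.45² = 74.26 ft²; P = 2y√(1+z²) = 2×5.45×2.693 = 29.35 ft.
Hydraulic radius R = A/P = 74.26/29.35 = 2.53 ft.
Rearranging Manning's equation: n = (1.486/Q) A R^(2/3) S^(1/2) = (1.486/395) × 74.26 × 2.53^(2/3) × √0.0043 = 0.034.

n = 0.034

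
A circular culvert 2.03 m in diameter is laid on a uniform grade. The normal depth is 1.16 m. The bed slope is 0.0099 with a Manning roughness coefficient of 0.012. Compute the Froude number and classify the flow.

For a circular section of diameter D = 2.03 m at depth y = 1.16 m, the central angle is θ = 2 arccos(1 − 2y/D) = 3.428 rad. Then A = (D²/8)(θ − sin θ) = 1.912 m² and P = Dθ/2 = 3.48 m.
Hydraulic radius R = A/P = 1.912/3.48 = 0.5494 m.
V = (1/n) R^(2/3) √S = (1/0.012) × 0.5494^(2/3) × √0.0099 = 5.562 m/s. Hydraulic depth D_h = A/T = 1.912/2.009 = 0.9514 m.
Froude number Fr = V/√(g·D_h) = 5.562/√(9.81×0.9514) = 1.82, which is greater than 1, so the flow is supercritical.

supercritical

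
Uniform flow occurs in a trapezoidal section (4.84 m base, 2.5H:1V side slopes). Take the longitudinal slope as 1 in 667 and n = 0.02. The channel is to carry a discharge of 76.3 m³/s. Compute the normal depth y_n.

Manning's equation rearranged: A R^(2/3) = nQ / (1·√S) = 0.02 × 76.3 / (√0.001499) = 39.41.
At y = 2.16 m: A R^(2/3) = 26.92 — short.
At y = 3.01 m: A R^(2/3) = 54.42 — over.
At y = 2.59 m: A R^(2/3) = 39.42 — matches.

y_n = 2.59 m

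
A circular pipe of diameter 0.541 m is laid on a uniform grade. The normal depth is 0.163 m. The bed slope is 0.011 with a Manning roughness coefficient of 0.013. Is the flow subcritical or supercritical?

supercritical

For a circular section of diameter D = 0.541 m at depth y = 0.163 m, the central angle is θ = 2 arccos(1 − 2y/D) = 2.324 rad. Then A = (D²/8)(θ − sin θ) = 0.05835 m² and P = Dθ/2 = 0.6287 m.
Hydraulic radius R = A/P = 0.05835/0.6287 = 0.09281 m.
V = (1/n) R^(2/3) √S = (1/0.013) × 0.09281^(2/3) × √0.011 = 1.654 m/s. Hydraulic depth D_h = A/T = 0.05835/0.4964 = 0.1175 m.
Froude number Fr = V/√(g·D_h) = 1.654/√(9.81×0.1175) = 1.54, which is greater than 1, so the flow is supercritical.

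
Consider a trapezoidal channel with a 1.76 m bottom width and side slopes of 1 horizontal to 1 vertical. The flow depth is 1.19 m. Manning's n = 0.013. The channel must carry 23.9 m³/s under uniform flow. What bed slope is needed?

S = 0.013

With bottom width b = 1.76 m and side slope z = 1: A = (b + zy)y = (1.76 + 1×1.19)×1.19 = 3.51 m²; P = b + 2y√(1+z²) = 1.76 + 2×1.19×1.414 = 5.126 m.
Hydraulic radius R = A/P = 3.51/5.126 = 0.6849 m.
From Manning's equation, S = [nQ / (1 A R^(2/3))]² = [0.013 × 23.9 / (1 × 3.51 × 0.6849^(2/3))]² = 0.013.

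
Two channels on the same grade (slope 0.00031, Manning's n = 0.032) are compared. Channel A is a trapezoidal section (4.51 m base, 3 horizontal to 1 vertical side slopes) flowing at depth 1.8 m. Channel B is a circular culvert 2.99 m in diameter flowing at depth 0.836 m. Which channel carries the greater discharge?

channel A

Channel A: With bottom width b = 4.51 m and side slope z = 3: A = (b + zy)y = (4.51 + 3×1.8)×1.8 = 17.84 m²; P = b + 2y√(1+z²) = 4.51 + 2×1.8×3.162 = 15.89 m. Hydraulic radius R = A/P = 17.84/15.89 = 1.122 m. Q_A = (1/0.032)·17.84·1.122^(2/3)·√0.00031 = 10.6 m³/s.
Channel B: For a circular section of diameter D = 2.99 m at depth y = 0.836 m, the central angle is θ = 2 arccos(1 − 2y/D) = 2.229 rad. Then A = (D²/8)(θ − sin θ) = 1.606 m² and P = Dθ/2 = 3.332 m. Hydraulic radius R = A/P = 1.606/3.332 = 0.4821 m. Q_B = (1/0.032)·1.606·0.4821^(2/3)·√0.00031 = 0.5433 m³/s.
Q_A = 10.6 m³/s vs Q_B = 0.5433 m³/s, so channel A carries more.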